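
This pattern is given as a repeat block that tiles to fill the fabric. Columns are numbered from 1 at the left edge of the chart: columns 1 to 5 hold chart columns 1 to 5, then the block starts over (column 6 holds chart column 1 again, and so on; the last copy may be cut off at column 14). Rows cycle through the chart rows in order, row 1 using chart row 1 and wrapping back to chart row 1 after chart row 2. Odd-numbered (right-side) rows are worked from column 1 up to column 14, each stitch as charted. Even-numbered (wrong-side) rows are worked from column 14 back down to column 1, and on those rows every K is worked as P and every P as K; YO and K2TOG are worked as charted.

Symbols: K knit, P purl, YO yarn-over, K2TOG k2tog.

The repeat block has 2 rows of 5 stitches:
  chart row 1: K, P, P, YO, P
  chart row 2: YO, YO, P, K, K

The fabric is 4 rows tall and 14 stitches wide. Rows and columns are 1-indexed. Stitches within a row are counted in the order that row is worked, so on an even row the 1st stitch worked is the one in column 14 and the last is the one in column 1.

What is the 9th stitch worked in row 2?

Result:
YO

Derivation:
Row 2 uses chart row ((2-1) mod 2)+1 = 2. Row 2 is even, so WS.
Chart row 2 tiled across columns 1-14: YO YO P K K YO YO P K K YO YO P K
WS row: flip the tiled sequence (start at column 14) and apply K<->P; YO and K2TOG stay.
Row 2 as worked: P K YO YO P P K YO YO P P K YO YO
Counting 9 along the worked row gives YO.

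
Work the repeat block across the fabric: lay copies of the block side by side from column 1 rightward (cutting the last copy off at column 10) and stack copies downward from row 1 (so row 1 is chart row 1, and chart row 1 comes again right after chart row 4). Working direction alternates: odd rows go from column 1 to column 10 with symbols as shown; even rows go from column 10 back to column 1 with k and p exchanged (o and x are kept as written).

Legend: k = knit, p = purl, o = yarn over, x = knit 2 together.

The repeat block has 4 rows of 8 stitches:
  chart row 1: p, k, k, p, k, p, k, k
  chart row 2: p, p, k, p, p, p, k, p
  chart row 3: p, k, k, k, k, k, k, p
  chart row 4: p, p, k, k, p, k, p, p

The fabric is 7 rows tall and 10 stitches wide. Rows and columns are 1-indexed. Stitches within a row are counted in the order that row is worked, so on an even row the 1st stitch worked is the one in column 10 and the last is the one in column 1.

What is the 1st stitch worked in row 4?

Stitch:
k

Derivation:
Row 4: (4-1) mod 4 = 3, so use chart row 4. Even row -> WS.
Chart row 4 tiled across columns 1-10: p p k k p k p p p p
Wrong side: read the tiled row from column 10 down to 1 and exchange k with p (leave o, x).
Row 4 as worked: k k k k p k p p k k
Stitch 1 in working order -> k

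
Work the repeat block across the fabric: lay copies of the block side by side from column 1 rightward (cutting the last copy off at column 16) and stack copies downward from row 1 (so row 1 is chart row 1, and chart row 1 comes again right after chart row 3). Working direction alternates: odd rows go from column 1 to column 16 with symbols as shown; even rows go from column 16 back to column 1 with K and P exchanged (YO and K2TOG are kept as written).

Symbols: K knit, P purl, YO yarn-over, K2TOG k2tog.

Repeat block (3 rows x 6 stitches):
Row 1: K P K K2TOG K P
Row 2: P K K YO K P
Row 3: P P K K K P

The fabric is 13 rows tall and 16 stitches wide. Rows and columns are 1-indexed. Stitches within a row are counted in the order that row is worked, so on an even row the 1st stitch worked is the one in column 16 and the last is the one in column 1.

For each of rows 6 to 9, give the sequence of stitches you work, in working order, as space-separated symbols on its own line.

Row 6: chart row 3, WS - tiled (columns 1-16): P P K K K P P P K K K P P P K K; work from column 16 back to 1 with K<->P swapped.
Row 7: chart row 1, RS - tile across columns 1-16 and work as-is.
Row 8: chart row 2, WS - tiled (columns 1-16): P K K YO K P P K K YO K P P K K YO; work from column 16 back to 1 with K<->P swapped.
Row 9: chart row 3, RS - tile across columns 1-16 and work as-is.

Rows as worked:
P P K K K P P P K K K P P P K K
K P K K2TOG K P K P K K2TOG K P K P K K2TOG
YO P P K K P YO P P K K P YO P P K
P P K K K P P P K K K P P P K K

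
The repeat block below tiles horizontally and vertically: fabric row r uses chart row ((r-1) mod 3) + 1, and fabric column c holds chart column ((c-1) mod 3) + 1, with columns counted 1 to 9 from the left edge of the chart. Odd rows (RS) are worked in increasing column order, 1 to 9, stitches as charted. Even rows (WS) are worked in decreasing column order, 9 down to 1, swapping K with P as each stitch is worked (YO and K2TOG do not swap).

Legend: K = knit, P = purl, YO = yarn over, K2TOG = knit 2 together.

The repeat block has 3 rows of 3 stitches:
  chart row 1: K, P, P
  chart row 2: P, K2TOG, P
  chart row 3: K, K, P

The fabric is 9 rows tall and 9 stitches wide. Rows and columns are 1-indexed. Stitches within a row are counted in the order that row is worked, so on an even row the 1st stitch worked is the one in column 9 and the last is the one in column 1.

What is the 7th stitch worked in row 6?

== STITCH ==
K

Derivation:
Row 6 uses chart row ((6-1) mod 3)+1 = 3. Row 6 is even, so WS.
Chart row 3 tiled across columns 1-9: K K P K K P K K P
WS: work from column 9 back to column 1 (reverse the tiled row), swapping K<->P (YO and K2TOG unchanged).
Row 6 as worked: K P P K P P K P P
Stitch 7 in working order -> K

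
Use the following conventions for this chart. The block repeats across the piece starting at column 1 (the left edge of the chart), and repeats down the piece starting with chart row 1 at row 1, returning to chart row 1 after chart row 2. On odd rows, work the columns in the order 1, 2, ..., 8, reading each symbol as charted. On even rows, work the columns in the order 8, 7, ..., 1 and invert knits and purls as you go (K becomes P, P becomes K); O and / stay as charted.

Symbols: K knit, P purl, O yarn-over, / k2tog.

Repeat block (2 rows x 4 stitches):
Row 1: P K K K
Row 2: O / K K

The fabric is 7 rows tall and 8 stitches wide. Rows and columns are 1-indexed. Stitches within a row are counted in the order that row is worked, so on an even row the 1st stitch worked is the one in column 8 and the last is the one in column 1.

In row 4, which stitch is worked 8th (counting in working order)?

Row 4 uses chart row ((4-1) mod 2)+1 = 2. Row 4 is even, so WS.
Chart row 2 tiled across columns 1-8: O / K K O / K K
WS: work from column 8 back to column 1 (reverse the tiled row), swapping K<->P (O and / unchanged).
Row 4 as worked: P P / O P P / O
Stitch 8 in working order -> O

Result:
O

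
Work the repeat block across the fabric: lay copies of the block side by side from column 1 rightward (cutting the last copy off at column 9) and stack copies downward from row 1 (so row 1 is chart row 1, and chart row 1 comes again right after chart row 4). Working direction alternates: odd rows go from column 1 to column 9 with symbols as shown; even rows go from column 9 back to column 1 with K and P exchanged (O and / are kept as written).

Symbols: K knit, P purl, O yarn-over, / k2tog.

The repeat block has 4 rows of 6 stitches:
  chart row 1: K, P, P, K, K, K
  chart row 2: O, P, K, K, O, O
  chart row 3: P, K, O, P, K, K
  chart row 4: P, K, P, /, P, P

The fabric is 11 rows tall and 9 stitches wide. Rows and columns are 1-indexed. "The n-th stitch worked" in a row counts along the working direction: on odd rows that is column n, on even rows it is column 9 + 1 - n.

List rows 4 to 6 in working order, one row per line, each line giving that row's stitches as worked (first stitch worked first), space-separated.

Row 4: chart row 4, WS - tiled (columns 1-9): P K P / P P P K P; work from column 9 back to 1 with K<->P swapped.
Row 5: chart row 1, RS - tile across columns 1-9 and work as-is.
Row 6: chart row 2, WS - tiled (columns 1-9): O P K K O O O P K; work from column 9 back to 1 with K<->P swapped.

Result:
K P K K K / K P K
K P P K K K K P P
P K O O O P P K O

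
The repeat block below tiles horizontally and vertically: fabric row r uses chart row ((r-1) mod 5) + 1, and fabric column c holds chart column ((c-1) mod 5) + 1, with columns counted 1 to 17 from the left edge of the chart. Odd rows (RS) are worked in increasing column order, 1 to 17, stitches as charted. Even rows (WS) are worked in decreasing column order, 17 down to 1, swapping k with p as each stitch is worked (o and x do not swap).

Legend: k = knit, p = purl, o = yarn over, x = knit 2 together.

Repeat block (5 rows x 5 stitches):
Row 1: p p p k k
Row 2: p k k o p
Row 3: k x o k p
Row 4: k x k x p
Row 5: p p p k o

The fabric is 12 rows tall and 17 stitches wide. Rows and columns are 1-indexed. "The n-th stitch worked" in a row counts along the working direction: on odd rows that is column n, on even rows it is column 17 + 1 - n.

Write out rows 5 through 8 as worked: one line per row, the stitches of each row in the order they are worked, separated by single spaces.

Row 5: chart row 5, RS - tile across columns 1-17 and work as-is.
Row 6: chart row 1, WS - tiled (columns 1-17): p p p k k p p p k k p p p k k p p; work from column 17 back to 1 with k<->p swapped.
Row 7: chart row 2, RS - tile across columns 1-17 and work as-is.
Row 8: chart row 3, WS - tiled (columns 1-17): k x o k p k x o k p k x o k p k x; work from column 17 back to 1 with k<->p swapped.

Rows as worked:
p p p k o p p p k o p p p k o p p
k k p p k k k p p k k k p p k k k
p k k o p p k k o p p k k o p p k
x p k p o x p k p o x p k p o x p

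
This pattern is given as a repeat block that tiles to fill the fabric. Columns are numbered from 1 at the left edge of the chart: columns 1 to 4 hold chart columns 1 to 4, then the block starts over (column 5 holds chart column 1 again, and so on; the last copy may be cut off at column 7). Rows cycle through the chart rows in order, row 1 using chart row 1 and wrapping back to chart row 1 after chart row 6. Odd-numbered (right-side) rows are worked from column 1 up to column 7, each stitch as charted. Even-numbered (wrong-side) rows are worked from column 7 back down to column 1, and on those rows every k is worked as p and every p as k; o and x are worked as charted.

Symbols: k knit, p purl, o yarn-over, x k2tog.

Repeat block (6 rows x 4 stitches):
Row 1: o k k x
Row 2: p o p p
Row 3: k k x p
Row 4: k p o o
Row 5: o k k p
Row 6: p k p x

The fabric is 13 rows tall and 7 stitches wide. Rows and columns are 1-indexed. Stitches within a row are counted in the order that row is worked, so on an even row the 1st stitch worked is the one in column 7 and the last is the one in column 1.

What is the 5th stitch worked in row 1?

Row 1: (1-1) mod 6 = 0, so use chart row 1. Odd row -> RS.
Chart row 1 tiled across columns 1-7: o k k x o k k
RS row: no reversal, no swap; stitch n worked = column n.
The 5th stitch worked is o.

Stitch:
o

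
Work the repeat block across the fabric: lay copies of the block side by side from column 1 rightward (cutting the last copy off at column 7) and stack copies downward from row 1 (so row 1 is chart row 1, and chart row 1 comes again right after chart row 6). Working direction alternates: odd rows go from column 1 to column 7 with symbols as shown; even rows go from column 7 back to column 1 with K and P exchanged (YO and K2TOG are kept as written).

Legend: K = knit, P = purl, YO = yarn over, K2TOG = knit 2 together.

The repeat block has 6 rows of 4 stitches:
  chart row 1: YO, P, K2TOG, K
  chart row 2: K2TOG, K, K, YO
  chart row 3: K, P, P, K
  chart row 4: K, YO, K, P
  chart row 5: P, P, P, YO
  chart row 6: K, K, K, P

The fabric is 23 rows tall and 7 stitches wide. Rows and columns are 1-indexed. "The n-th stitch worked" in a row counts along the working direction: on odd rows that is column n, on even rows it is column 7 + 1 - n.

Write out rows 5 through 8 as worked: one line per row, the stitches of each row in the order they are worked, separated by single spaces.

Row 5: chart row 5, RS - tile across columns 1-7 and work as-is.
Row 6: chart row 6, WS - tiled (columns 1-7): K K K P K K K; work from column 7 back to 1 with K<->P swapped.
Row 7: chart row 1, RS - tile across columns 1-7 and work as-is.
Row 8: chart row 2, WS - tiled (columns 1-7): K2TOG K K YO K2TOG K K; work from column 7 back to 1 with K<->P swapped.

== ROWS AS WORKED ==
P P P YO P P P
P P P K P P P
YO P K2TOG K YO P K2TOG
P P K2TOG YO P P K2TOG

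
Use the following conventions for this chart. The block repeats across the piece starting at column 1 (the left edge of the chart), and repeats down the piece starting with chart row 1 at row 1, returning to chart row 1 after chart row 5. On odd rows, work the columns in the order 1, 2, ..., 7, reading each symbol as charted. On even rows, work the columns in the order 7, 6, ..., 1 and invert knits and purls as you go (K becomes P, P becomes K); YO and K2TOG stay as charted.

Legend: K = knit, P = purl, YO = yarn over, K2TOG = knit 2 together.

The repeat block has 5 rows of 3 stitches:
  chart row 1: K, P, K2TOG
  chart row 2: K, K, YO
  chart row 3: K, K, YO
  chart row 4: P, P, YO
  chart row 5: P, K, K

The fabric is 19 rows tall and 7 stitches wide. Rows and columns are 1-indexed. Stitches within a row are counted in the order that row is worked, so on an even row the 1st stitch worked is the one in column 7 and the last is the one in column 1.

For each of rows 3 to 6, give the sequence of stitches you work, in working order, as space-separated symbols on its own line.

Result:
K K YO K K YO K
K YO K K YO K K
P K K P K K P
P K2TOG K P K2TOG K P

Derivation:
Row 3: chart row 3, RS - tile across columns 1-7 and work as-is.
Row 4: chart row 4, WS - tiled (columns 1-7): P P YO P P YO P; work from column 7 back to 1 with K<->P swapped.
Row 5: chart row 5, RS - tile across columns 1-7 and work as-is.
Row 6: chart row 1, WS - tiled (columns 1-7): K P K2TOG K P K2TOG K; work from column 7 back to 1 with K<->P swapped.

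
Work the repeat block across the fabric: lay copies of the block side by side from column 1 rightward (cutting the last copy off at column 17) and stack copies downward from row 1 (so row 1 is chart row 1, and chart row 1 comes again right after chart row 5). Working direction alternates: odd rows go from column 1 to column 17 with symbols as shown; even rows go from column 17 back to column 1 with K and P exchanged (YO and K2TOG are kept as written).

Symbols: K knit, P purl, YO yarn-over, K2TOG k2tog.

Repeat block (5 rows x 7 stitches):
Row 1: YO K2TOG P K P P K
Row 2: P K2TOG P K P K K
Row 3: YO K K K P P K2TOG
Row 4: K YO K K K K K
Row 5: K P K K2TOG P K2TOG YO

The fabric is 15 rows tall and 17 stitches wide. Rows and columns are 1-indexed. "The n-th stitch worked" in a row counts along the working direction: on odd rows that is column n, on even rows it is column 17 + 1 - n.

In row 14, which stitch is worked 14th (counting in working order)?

== STITCH ==
P

Derivation:
For row 14: chart row = ((14-1) mod 5) + 1 = 4; this is a WS (even) row.
Chart row 4 tiled across columns 1-17: K YO K K K K K K YO K K K K K K YO K
Wrong side: read the tiled row from column 17 down to 1 and exchange K with P (leave YO, K2TOG).
Row 14 as worked: P YO P P P P P P YO P P P P P P YO P
Stitch 14 in working order -> P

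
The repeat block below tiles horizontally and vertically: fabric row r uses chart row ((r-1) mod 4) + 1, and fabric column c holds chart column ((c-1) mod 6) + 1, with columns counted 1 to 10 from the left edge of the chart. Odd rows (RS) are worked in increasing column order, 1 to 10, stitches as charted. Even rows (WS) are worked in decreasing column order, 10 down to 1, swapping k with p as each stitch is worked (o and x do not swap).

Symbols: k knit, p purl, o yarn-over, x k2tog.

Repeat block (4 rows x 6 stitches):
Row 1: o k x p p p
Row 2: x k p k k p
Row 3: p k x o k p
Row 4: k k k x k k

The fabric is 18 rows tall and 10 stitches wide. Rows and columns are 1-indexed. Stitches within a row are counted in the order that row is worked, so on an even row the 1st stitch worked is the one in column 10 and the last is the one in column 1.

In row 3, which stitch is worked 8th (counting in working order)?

Row 3: (3-1) mod 4 = 2, so use chart row 3. Odd row -> RS.
Chart row 3 tiled across columns 1-10: p k x o k p p k x o
Right side: take the tiled row as-is (worked left to right from column 1).
Counting 8 along the worked row gives k.

Stitch:
k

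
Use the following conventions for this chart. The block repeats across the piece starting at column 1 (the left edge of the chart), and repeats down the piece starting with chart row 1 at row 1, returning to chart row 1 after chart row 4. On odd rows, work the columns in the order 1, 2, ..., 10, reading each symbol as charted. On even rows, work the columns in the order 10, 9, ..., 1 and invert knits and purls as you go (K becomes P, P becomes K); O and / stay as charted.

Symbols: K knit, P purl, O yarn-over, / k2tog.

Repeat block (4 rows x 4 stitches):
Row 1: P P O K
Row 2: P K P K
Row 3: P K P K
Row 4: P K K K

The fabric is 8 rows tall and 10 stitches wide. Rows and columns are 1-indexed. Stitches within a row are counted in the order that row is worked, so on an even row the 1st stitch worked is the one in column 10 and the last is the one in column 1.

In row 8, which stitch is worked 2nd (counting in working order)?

Row 8 uses chart row ((8-1) mod 4)+1 = 4. Row 8 is even, so WS.
Chart row 4 tiled across columns 1-10: P K K K P K K K P K
WS row: flip the tiled sequence (start at column 10) and apply K<->P; O and / stay.
Row 8 as worked: P K P P P K P P P K
Counting 2 along the worked row gives K.

Stitch:
K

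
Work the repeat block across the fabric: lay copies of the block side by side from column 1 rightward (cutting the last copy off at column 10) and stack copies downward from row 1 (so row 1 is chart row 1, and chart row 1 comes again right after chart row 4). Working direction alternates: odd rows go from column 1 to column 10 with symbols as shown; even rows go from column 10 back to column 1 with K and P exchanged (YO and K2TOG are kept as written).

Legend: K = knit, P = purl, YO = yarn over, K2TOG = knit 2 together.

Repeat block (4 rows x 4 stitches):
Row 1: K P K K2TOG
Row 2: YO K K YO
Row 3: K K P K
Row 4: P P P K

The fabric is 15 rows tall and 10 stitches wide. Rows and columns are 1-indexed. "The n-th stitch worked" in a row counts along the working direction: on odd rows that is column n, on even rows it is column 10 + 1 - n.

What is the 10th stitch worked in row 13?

Stitch:
P

Derivation:
Row 13 uses chart row ((13-1) mod 4)+1 = 1. Row 13 is odd, so RS.
Chart row 1 tiled across columns 1-10: K P K K2TOG K P K K2TOG K P
RS row: no reversal, no swap; stitch n worked = column n.
Stitch 10 in working order -> P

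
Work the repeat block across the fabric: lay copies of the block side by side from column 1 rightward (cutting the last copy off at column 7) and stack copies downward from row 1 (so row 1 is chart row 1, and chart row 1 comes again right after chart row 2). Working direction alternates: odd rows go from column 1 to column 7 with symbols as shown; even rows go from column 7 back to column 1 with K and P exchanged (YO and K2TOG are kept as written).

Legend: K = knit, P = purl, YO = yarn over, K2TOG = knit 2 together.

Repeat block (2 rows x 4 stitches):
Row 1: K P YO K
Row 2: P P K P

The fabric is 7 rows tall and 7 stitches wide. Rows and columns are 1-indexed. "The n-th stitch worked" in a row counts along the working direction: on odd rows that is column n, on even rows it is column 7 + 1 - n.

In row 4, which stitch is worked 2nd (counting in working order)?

For row 4: chart row = ((4-1) mod 2) + 1 = 2; this is a WS (even) row.
Chart row 2 tiled across columns 1-7: P P K P P P K
WS: work from column 7 back to column 1 (reverse the tiled row), swapping K<->P (YO and K2TOG unchanged).
Row 4 as worked: P K K K P K K
Counting 2 along the worked row gives K.

Stitch:
K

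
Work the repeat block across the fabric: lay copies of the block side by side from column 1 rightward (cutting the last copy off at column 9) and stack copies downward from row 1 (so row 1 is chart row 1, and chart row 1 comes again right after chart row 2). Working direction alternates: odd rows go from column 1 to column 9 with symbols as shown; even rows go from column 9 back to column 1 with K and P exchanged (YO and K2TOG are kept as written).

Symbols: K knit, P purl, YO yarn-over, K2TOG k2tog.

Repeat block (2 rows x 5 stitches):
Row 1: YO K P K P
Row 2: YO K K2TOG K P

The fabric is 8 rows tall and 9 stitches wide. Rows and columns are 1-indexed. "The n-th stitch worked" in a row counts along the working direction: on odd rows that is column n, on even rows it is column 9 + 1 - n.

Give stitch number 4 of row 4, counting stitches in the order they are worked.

Row 4: (4-1) mod 2 = 1, so use chart row 2. Even row -> WS.
Chart row 2 tiled across columns 1-9: YO K K2TOG K P YO K K2TOG K
Wrong side: read the tiled row from column 9 down to 1 and exchange K with P (leave YO, K2TOG).
Row 4 as worked: P K2TOG P YO K P K2TOG P YO
The 4th stitch worked is YO.

== STITCH ==
YO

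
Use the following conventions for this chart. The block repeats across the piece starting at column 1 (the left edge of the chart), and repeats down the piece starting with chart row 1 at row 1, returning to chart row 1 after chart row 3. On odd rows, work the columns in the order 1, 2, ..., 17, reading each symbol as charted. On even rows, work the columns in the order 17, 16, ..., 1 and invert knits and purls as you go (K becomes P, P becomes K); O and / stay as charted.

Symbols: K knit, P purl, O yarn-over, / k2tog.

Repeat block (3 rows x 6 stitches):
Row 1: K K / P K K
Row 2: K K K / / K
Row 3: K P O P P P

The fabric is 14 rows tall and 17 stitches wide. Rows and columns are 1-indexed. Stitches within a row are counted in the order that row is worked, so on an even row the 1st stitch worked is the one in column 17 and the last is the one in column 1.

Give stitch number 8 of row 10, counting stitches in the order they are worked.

Row 10: (10-1) mod 3 = 0, so use chart row 1. Even row -> WS.
Chart row 1 tiled across columns 1-17: K K / P K K K K / P K K K K / P K
WS: work from column 17 back to column 1 (reverse the tiled row), swapping K<->P (O and / unchanged).
Row 10 as worked: P K / P P P P K / P P P P K / P P
Counting 8 along the worked row gives K.

== STITCH ==
K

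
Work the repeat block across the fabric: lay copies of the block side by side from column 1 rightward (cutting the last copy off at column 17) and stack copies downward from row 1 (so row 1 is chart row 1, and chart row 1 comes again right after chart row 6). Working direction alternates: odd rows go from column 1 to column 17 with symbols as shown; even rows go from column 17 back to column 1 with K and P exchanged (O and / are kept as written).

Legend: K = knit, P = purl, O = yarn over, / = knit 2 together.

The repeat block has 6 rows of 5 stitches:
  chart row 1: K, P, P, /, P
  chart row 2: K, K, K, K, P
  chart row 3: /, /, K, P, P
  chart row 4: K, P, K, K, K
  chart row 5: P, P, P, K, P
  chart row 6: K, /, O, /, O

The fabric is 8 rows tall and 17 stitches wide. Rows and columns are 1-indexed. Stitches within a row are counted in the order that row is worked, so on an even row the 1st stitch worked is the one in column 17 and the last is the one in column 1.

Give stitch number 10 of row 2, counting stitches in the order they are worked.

Result:
P

Derivation:
Row 2 uses chart row ((2-1) mod 6)+1 = 2. Row 2 is even, so WS.
Chart row 2 tiled across columns 1-17: K K K K P K K K K P K K K K P K K
WS: work from column 17 back to column 1 (reverse the tiled row), swapping K<->P (O and / unchanged).
Row 2 as worked: P P K P P P P K P P P P K P P P P
Counting 10 along the worked row gives P.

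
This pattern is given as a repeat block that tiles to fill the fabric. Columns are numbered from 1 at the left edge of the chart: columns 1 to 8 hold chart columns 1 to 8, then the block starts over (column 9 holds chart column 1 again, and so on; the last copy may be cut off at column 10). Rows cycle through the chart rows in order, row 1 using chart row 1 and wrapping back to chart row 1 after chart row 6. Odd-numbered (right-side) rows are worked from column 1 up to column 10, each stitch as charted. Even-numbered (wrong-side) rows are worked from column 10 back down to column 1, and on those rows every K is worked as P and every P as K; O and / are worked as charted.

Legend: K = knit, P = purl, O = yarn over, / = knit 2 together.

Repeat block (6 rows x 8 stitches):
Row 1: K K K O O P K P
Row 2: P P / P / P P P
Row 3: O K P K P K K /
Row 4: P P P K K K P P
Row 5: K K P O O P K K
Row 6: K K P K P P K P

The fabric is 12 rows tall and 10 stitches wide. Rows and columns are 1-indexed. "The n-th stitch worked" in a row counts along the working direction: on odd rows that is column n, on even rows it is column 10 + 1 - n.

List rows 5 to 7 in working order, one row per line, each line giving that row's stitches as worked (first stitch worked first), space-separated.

Result:
K K P O O P K K K K
P P K P K K P K P P
K K K O O P K P K K

Derivation:
Row 5: chart row 5, RS - tile across columns 1-10 and work as-is.
Row 6: chart row 6, WS - tiled (columns 1-10): K K P K P P K P K K; work from column 10 back to 1 with K<->P swapped.
Row 7: chart row 1, RS - tile across columns 1-10 and work as-is.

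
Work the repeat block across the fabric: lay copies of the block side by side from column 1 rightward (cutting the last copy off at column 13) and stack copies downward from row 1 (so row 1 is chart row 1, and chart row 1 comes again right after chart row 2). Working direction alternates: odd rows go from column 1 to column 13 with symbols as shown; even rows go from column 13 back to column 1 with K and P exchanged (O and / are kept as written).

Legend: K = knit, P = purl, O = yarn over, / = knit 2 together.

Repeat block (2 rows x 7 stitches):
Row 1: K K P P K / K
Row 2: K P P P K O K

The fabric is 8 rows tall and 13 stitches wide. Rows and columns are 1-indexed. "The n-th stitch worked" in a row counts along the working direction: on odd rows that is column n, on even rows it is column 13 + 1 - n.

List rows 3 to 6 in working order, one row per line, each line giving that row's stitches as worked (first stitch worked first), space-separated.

Row 3: chart row 1, RS - tile across columns 1-13 and work as-is.
Row 4: chart row 2, WS - tiled (columns 1-13): K P P P K O K K P P P K O; work from column 13 back to 1 with K<->P swapped.
Row 5: chart row 1, RS - tile across columns 1-13 and work as-is.
Row 6: chart row 2, WS - tiled (columns 1-13): K P P P K O K K P P P K O; work from column 13 back to 1 with K<->P swapped.

Rows as worked:
K K P P K / K K K P P K /
O P K K K P P O P K K K P
K K P P K / K K K P P K /
O P K K K P P O P K K K P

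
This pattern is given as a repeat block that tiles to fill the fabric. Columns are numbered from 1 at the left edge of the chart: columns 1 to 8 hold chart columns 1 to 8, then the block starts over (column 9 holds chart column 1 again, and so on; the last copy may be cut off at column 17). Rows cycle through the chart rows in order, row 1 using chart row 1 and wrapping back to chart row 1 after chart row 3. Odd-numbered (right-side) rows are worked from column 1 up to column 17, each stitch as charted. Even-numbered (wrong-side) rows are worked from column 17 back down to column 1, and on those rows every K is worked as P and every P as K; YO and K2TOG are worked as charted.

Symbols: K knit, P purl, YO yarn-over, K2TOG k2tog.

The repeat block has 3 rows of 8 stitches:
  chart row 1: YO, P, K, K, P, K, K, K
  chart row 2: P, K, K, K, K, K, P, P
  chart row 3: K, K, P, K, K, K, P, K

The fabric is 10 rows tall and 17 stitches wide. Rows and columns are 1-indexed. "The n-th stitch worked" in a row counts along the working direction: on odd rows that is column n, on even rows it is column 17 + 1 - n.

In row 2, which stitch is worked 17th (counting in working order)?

For row 2: chart row = ((2-1) mod 3) + 1 = 2; this is a WS (even) row.
Chart row 2 tiled across columns 1-17: P K K K K K P P P K K K K K P P P
WS: work from column 17 back to column 1 (reverse the tiled row), swapping K<->P (YO and K2TOG unchanged).
Row 2 as worked: K K K P P P P P K K K P P P P P K
Counting 17 along the worked row gives K.

Stitch:
K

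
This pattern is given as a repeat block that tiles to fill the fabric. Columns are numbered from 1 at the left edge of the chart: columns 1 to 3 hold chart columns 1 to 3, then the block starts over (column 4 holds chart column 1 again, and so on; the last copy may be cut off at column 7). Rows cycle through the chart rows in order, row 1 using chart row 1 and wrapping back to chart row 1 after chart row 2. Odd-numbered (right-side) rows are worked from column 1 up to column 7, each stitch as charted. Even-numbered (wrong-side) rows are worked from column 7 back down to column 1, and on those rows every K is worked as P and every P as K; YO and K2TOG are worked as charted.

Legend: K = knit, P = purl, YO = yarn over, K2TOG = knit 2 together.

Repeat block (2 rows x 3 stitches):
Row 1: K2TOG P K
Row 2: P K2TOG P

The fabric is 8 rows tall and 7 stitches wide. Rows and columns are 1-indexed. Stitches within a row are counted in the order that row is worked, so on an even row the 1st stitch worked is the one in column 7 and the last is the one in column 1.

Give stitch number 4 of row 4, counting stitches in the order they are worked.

Row 4 uses chart row ((4-1) mod 2)+1 = 2. Row 4 is even, so WS.
Chart row 2 tiled across columns 1-7: P K2TOG P P K2TOG P P
WS row: flip the tiled sequence (start at column 7) and apply K<->P; YO and K2TOG stay.
Row 4 as worked: K K K2TOG K K K2TOG K
Counting 4 along the worked row gives K.

== STITCH ==
K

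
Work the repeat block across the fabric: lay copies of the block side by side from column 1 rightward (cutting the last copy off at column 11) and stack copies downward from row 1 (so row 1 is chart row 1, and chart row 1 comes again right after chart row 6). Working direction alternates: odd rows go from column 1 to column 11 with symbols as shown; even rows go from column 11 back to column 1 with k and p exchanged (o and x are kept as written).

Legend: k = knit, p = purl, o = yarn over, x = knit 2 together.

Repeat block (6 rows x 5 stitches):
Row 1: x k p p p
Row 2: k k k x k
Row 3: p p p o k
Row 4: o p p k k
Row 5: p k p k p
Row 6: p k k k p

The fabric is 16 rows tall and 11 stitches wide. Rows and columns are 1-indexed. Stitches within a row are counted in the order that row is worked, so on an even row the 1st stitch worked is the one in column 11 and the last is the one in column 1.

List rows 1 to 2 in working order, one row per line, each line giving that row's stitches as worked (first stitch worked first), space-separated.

Rows as worked:
x k p p p x k p p p x
p p x p p p p x p p p

Derivation:
Row 1: chart row 1, RS - tile across columns 1-11 and work as-is.
Row 2: chart row 2, WS - tiled (columns 1-11): k k k x k k k k x k k; work from column 11 back to 1 with k<->p swapped.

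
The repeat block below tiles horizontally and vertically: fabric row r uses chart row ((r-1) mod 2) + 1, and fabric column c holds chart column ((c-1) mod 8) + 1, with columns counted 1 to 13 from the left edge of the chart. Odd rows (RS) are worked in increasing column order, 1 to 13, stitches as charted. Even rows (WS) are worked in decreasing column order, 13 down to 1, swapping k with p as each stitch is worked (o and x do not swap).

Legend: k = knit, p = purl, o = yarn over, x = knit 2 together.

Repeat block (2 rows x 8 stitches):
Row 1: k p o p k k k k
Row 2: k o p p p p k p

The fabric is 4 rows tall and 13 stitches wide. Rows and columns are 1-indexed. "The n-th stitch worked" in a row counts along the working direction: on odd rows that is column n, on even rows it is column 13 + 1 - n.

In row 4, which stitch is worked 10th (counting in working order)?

== STITCH ==
k

Derivation:
For row 4: chart row = ((4-1) mod 2) + 1 = 2; this is a WS (even) row.
Chart row 2 tiled across columns 1-13: k o p p p p k p k o p p p
WS row: flip the tiled sequence (start at column 13) and apply k<->p; o and x stay.
Row 4 as worked: k k k o p k p k k k k o p
Stitch 10 in working order -> k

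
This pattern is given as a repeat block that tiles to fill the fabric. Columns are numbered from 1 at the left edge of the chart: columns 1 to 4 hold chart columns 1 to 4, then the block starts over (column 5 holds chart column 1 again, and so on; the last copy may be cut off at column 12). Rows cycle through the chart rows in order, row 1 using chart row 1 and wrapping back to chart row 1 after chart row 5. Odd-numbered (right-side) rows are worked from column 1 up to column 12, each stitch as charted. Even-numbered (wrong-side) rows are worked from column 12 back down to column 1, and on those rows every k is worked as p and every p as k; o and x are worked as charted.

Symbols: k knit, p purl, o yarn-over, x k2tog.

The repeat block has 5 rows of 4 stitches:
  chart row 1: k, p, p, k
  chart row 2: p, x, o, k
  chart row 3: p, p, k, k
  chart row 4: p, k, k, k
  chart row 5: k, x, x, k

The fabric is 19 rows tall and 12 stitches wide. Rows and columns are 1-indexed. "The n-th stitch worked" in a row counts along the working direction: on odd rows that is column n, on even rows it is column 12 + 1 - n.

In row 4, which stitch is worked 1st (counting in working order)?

== STITCH ==
p

Derivation:
For row 4: chart row = ((4-1) mod 5) + 1 = 4; this is a WS (even) row.
Chart row 4 tiled across columns 1-12: p k k k p k k k p k k k
Wrong side: read the tiled row from column 12 down to 1 and exchange k with p (leave o, x).
Row 4 as worked: p p p k p p p k p p p k
Stitch 1 in working order -> p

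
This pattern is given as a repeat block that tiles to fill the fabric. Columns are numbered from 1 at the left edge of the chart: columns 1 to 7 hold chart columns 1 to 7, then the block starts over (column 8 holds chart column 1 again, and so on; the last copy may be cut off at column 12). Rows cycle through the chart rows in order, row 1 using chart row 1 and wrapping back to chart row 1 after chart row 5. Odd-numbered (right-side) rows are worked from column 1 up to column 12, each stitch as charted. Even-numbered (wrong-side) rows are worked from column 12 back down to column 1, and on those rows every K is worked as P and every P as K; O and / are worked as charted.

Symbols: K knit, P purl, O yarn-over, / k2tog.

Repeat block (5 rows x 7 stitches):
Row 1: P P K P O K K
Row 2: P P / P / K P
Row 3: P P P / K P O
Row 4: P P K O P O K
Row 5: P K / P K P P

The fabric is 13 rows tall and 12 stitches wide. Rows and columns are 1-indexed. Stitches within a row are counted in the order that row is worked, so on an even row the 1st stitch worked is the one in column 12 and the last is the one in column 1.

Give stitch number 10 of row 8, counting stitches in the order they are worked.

For row 8: chart row = ((8-1) mod 5) + 1 = 3; this is a WS (even) row.
Chart row 3 tiled across columns 1-12: P P P / K P O P P P / K
WS row: flip the tiled sequence (start at column 12) and apply K<->P; O and / stay.
Row 8 as worked: P / K K K O K P / K K K
Counting 10 along the worked row gives K.

Result:
K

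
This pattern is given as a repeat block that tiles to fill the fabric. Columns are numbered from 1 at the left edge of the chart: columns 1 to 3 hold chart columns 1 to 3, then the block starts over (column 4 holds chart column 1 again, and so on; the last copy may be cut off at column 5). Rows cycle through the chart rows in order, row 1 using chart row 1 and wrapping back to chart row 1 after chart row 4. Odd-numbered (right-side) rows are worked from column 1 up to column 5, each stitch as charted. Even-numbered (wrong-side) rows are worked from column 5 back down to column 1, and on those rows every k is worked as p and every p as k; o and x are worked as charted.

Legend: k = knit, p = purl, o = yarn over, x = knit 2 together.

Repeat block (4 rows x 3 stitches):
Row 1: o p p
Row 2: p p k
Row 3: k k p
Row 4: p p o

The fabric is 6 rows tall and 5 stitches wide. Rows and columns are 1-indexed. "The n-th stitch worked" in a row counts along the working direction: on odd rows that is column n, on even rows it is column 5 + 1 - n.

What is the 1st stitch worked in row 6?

== STITCH ==
k

Derivation:
Row 6 uses chart row ((6-1) mod 4)+1 = 2. Row 6 is even, so WS.
Chart row 2 tiled across columns 1-5: p p k p p
WS row: flip the tiled sequence (start at column 5) and apply k<->p; o and x stay.
Row 6 as worked: k k p k k
Counting 1 along the worked row gives k.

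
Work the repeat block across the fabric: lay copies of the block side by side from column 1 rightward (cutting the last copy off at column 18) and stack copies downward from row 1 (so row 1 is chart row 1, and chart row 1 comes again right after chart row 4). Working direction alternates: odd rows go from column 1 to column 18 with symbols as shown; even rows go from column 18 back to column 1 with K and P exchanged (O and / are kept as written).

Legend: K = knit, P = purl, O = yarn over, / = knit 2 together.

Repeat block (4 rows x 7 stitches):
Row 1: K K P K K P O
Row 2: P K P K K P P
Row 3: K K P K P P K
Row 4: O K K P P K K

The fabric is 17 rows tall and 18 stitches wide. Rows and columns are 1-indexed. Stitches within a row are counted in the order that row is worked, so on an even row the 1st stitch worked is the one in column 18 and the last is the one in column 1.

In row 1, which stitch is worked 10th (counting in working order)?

Row 1: (1-1) mod 4 = 0, so use chart row 1. Odd row -> RS.
Chart row 1 tiled across columns 1-18: K K P K K P O K K P K K P O K K P K
Right side: take the tiled row as-is (worked left to right from column 1).
Stitch 10 in working order -> P

== STITCH ==
P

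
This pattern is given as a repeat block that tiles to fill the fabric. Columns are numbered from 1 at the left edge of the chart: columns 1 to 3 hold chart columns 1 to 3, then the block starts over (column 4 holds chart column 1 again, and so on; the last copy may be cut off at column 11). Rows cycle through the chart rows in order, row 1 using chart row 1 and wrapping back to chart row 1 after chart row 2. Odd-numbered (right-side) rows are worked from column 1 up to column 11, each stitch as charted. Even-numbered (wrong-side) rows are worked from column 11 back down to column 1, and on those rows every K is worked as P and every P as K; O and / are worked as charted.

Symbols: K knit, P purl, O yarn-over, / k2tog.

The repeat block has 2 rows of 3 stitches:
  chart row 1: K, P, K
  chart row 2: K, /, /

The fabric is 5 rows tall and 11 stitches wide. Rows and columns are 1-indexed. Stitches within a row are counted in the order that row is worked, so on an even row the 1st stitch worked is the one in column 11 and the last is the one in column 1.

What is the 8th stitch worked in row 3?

Result:
P

Derivation:
Row 3: (3-1) mod 2 = 0, so use chart row 1. Odd row -> RS.
Chart row 1 tiled across columns 1-11: K P K K P K K P K K P
RS: work column 1 to column 11, symbols as charted — the tiled row is the row as worked.
Stitch 8 in working order -> P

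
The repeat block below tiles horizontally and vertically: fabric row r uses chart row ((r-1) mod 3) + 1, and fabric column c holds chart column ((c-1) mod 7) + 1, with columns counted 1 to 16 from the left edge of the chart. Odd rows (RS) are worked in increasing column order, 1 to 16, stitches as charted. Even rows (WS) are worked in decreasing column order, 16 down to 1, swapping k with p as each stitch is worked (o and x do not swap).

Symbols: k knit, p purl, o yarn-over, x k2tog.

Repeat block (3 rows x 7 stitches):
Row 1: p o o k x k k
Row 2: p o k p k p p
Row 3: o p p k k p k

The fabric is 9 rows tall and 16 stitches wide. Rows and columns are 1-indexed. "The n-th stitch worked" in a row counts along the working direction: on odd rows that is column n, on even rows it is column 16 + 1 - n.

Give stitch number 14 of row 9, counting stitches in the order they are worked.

Result:
k

Derivation:
Row 9 uses chart row ((9-1) mod 3)+1 = 3. Row 9 is odd, so RS.
Chart row 3 tiled across columns 1-16: o p p k k p k o p p k k p k o p
RS row: no reversal, no swap; stitch n worked = column n.
Counting 14 along the worked row gives k.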